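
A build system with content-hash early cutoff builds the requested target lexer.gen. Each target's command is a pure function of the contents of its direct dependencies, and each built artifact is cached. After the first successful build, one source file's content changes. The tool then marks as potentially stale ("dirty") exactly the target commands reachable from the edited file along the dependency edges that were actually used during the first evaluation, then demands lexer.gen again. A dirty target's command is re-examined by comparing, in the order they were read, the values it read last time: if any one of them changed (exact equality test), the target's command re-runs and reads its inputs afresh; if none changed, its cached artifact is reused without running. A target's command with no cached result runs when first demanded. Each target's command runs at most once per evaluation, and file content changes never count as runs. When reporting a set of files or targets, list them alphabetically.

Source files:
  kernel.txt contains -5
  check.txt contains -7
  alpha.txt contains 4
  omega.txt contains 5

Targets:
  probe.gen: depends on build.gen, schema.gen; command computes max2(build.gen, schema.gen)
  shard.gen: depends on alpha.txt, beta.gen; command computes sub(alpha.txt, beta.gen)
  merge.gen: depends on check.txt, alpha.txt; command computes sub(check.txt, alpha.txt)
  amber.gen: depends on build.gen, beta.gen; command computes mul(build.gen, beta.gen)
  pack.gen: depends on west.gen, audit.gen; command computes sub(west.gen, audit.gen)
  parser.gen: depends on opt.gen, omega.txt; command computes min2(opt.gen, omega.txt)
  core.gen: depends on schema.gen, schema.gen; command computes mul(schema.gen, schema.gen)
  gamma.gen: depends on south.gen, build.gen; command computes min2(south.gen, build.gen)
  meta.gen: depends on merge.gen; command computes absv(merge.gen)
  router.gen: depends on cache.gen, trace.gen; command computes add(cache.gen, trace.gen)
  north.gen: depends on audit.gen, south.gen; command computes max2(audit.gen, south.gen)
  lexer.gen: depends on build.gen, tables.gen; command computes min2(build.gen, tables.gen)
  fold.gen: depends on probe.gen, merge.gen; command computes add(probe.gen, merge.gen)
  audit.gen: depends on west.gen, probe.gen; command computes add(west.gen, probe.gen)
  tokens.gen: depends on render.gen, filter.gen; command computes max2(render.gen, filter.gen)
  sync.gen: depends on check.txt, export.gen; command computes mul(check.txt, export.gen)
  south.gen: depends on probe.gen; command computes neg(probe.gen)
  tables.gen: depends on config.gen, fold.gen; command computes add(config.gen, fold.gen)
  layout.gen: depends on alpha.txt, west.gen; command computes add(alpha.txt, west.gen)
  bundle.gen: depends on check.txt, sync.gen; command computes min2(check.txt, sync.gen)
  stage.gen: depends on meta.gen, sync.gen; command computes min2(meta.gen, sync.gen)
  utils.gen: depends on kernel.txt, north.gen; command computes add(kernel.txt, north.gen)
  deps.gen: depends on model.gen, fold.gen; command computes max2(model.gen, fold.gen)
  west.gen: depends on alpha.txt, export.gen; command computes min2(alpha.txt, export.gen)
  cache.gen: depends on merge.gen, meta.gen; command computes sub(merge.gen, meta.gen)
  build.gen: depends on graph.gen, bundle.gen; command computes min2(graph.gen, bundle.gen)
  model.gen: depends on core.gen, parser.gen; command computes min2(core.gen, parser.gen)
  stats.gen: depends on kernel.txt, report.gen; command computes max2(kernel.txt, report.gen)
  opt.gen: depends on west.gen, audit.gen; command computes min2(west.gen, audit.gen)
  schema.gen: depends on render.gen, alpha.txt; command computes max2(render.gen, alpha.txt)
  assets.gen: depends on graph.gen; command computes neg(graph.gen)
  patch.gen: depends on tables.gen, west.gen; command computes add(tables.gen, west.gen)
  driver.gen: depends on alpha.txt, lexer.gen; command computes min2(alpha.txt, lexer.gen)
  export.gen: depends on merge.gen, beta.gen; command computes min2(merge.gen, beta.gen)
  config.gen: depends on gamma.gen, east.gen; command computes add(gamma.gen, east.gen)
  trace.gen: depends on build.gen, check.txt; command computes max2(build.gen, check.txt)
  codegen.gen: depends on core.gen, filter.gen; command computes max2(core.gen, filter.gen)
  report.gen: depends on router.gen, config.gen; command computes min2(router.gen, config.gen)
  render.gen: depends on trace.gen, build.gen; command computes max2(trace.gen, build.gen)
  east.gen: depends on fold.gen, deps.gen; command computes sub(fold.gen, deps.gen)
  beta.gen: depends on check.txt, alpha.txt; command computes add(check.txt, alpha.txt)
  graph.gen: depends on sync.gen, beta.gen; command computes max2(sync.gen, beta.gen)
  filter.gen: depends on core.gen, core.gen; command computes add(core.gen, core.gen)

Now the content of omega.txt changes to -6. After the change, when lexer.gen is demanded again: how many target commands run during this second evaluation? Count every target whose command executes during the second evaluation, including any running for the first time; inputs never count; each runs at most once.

Target commands that run: parser.gen — 1 in total.
Key observation: the change is absorbed at parser.gen — it re-runs but produces the same value, and the output's value is unchanged.

First evaluation (everything demanded from the output):
  beta.gen = add(-7, 4) = -3
  merge.gen = sub(-7, 4) = -11
  export.gen = min2(-11, -3) = -11
  sync.gen = mul(-7, -11) = 77
  bundle.gen = min2(-7, 77) = -7
  graph.gen = max2(77, -3) = 77
  build.gen = min2(77, -7) = -7
  trace.gen = max2(-7, -7) = -7
  render.gen = max2(-7, -7) = -7
  schema.gen = max2(-7, 4) = 4
  core.gen = mul(4, 4) = 16
  probe.gen = max2(-7, 4) = 4
  fold.gen = add(4, -11) = -7
  south.gen = neg(4) = -4
  gamma.gen = min2(-4, -7) = -7
  west.gen = min2(4, -11) = -11
  audit.gen = add(-11, 4) = -7
  opt.gen = min2(-11, -7) = -11
  parser.gen = min2(-11, 5) = -11
  model.gen = min2(16, -11) = -11
  deps.gen = max2(-11, -7) = -7
  east.gen = sub(-7, -7) = 0
  config.gen = add(-7, 0) = -7
  tables.gen = add(-7, -7) = -14
  lexer.gen = min2(-7, -14) = -14

Propagation after the edit:
  parser.gen: runs — omega.txt 5->-6; result -11 (same value as before).
  model.gen: checked — values it read are unchanged (core.gen unchanged, parser.gen unchanged); reused cached -11 without running.
  deps.gen: checked — values it read are unchanged (model.gen unchanged, fold.gen unchanged); reused cached -7 without running.
  east.gen: checked — values it read are unchanged (fold.gen unchanged, deps.gen unchanged); reused cached 0 without running.
  config.gen: checked — values it read are unchanged (gamma.gen unchanged, east.gen unchanged); reused cached -7 without running.
  tables.gen: checked — values it read are unchanged (config.gen unchanged, fold.gen unchanged); reused cached -14 without running.
  lexer.gen: checked — values it read are unchanged (build.gen unchanged, tables.gen unchanged); reused cached -14 without running.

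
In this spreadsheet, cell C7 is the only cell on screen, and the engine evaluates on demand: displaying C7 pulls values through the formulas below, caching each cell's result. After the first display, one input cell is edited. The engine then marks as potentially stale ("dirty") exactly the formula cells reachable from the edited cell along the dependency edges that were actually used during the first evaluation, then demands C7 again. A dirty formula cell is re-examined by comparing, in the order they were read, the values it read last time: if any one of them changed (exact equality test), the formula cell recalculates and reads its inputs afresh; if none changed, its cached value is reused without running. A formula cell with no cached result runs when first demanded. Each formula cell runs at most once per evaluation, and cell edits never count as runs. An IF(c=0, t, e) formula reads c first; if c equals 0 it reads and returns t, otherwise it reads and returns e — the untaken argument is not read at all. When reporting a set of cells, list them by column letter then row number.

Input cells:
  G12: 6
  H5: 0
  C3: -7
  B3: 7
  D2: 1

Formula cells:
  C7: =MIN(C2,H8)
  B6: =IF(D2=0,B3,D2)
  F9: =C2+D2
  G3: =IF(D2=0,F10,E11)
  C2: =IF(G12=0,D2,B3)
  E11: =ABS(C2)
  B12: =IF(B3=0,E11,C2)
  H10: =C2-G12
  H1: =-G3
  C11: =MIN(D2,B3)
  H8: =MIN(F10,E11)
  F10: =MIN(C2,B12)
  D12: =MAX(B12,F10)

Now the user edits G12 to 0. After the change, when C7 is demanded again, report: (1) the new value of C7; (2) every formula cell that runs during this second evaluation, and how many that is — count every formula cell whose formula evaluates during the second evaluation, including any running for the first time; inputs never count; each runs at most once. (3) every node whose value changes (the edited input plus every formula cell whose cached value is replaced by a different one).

C7 now evaluates to 1.
Run set: B12, C2, C7, E11, F10, H8 (6 run).
Changed values: B12, C2, C7, E11, F10, G12, H8.

Initial pass — values computed on the first demand:
  C2 = IF(G12=0: G12=6 -> else branch B3) = 7
  E11 = ABS(7) = 7
  B12 = IF(B3=0: B3=7 -> else branch C2) = 7
  F10 = MIN(7, 7) = 7
  H8 = MIN(7, 7) = 7
  C7 = MIN(7, 7) = 7

Second demand — change propagation:
  C2: re-runs because G12 6->0; new result 1.
  E11: re-runs because C2 7->1; new result 1.
  B12: re-runs because C2 7->1; new result 1.
  F10: re-runs because C2 7->1; B12 7->1; new result 1.
  H8: re-runs because F10 7->1; E11 7->1; new result 1.
  C7: re-runs because C2 7->1; H8 7->1; new result 1.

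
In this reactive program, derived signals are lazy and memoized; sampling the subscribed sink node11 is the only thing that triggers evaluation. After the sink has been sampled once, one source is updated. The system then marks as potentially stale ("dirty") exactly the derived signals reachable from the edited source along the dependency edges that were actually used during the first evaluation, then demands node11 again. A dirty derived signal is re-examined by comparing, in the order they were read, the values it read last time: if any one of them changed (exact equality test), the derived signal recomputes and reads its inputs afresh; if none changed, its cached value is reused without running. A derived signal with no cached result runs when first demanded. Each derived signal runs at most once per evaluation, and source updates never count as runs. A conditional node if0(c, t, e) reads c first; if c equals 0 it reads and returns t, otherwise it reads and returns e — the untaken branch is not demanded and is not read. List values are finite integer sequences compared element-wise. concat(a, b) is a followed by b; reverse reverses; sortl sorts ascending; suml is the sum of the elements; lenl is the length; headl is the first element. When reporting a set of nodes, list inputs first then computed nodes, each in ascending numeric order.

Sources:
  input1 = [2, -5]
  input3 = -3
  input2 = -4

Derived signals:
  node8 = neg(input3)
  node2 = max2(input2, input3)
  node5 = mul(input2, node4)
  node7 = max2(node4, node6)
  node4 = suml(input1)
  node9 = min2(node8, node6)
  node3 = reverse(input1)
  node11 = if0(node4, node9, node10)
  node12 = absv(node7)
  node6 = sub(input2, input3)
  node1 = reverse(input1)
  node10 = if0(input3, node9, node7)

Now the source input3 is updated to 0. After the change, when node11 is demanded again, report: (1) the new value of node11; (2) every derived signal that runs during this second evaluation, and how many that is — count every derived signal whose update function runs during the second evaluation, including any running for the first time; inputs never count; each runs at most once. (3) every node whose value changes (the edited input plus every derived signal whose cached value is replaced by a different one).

First demand of the output computes:
  node4 = suml([2, -5]) = -3
  node6 = sub(-4, -3) = -1
  node7 = max2(-3, -1) = -1
  node10 = if0(input3=-3 -> else branch node7) = -1
  node11 = if0(node4=-3 -> else branch node10) = -1

After the edit, cleaning proceeds:
  node6: a read changed (input3 -3->0) — executes, giving -4.
  node7: stays stale; no demand reaches it after the flip.
  node8: had never run; runs now, result 0.
  node9: had never run; runs now, result -4.
  node10: a read changed (input3 -3->0) — executes, giving -4.
  node11: a read changed (node10 -1->-4) — executes, giving -4.

Note the branch switch — demand abandons node7, which is never re-examined.

Demanding node11 again yields -4.
5 derived signals run: node6, node8, node9, node10, node11.
The nodes whose values change: input3, node6, node10, node11.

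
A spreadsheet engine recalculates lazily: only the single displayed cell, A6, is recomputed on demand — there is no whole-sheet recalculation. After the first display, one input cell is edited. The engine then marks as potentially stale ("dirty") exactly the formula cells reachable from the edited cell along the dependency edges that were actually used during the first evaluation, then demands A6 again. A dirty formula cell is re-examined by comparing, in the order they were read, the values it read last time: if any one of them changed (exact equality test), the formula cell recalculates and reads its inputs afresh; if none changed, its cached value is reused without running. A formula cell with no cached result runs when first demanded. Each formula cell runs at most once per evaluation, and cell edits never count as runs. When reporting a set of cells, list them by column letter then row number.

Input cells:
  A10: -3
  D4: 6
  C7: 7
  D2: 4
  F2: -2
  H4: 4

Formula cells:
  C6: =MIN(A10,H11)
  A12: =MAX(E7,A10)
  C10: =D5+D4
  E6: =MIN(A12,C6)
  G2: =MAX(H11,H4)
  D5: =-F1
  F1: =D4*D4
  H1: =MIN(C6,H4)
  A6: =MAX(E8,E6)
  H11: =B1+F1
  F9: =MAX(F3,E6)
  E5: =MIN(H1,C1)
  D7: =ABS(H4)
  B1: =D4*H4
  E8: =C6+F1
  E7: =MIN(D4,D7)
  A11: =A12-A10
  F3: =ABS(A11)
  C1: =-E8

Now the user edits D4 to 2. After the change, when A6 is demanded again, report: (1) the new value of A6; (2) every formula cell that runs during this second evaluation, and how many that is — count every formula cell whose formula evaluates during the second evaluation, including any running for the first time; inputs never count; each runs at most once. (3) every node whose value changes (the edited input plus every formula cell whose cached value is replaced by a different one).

New value of A6: 1.
Formula cells that run: A6, A12, B1, C6, E6, E7, E8, F1, H11 — 9 in total.
Values that change: A6, A12, B1, D4, E7, E8, F1, H11.

First evaluation (everything demanded from the output):
  B1 = 6 * 4 = 24
  D7 = ABS(4) = 4
  E7 = MIN(6, 4) = 4
  A12 = MAX(4, -3) = 4
  F1 = 6 * 6 = 36
  H11 = 24 + 36 = 60
  C6 = MIN(-3, 60) = -3
  E6 = MIN(4, -3) = -3
  E8 = -3 + 36 = 33
  A6 = MAX(33, -3) = 33

Propagation after the edit:
  B1: runs — D4 6->2; result 8.
  E7: runs — D4 6->2; result 2.
  A12: runs — E7 4->2; result 2.
  F1: runs — D4 6->2; D4 6->2; result 4.
  H11: runs — B1 24->8; F1 36->4; result 12.
  C6: runs — H11 60->12; result -3 (same value as before).
  E6: runs — A12 4->2; result -3 (same value as before).
  E8: runs — F1 36->4; result 1.
  A6: runs — E8 33->1; result 1.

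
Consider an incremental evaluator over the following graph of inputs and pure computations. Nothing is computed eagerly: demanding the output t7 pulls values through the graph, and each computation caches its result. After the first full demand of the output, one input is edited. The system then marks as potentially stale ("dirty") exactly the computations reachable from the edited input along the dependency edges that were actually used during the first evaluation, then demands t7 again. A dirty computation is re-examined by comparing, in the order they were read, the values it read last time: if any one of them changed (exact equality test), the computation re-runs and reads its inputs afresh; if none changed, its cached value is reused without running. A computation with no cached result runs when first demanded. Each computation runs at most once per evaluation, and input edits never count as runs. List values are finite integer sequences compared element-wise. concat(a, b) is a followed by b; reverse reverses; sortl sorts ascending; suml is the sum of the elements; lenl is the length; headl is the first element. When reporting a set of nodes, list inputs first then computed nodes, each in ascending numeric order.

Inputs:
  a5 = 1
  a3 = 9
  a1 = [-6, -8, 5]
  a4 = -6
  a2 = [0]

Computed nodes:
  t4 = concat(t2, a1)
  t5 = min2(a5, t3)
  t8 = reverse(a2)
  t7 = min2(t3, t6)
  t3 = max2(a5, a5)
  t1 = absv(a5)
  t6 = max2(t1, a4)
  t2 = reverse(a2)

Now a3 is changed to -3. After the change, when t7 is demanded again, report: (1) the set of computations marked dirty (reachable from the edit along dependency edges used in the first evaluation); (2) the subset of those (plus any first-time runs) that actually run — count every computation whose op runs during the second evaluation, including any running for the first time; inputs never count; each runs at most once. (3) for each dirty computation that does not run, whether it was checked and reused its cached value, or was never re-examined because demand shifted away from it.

Initial pass — values computed on the first demand:
  t1 = absv(1) = 1
  t3 = max2(1, 1) = 1
  t6 = max2(1, -6) = 1
  t7 = min2(1, 1) = 1

Second demand — change propagation:
  no demanded computation ever read a3, so the edit dirties nothing and nothing runs.

The important point: nothing the output needs ever reads a3, so the edit is invisible to it.

Dirty set: none.
Run set: none (0 run).
All dirty computations ended up running.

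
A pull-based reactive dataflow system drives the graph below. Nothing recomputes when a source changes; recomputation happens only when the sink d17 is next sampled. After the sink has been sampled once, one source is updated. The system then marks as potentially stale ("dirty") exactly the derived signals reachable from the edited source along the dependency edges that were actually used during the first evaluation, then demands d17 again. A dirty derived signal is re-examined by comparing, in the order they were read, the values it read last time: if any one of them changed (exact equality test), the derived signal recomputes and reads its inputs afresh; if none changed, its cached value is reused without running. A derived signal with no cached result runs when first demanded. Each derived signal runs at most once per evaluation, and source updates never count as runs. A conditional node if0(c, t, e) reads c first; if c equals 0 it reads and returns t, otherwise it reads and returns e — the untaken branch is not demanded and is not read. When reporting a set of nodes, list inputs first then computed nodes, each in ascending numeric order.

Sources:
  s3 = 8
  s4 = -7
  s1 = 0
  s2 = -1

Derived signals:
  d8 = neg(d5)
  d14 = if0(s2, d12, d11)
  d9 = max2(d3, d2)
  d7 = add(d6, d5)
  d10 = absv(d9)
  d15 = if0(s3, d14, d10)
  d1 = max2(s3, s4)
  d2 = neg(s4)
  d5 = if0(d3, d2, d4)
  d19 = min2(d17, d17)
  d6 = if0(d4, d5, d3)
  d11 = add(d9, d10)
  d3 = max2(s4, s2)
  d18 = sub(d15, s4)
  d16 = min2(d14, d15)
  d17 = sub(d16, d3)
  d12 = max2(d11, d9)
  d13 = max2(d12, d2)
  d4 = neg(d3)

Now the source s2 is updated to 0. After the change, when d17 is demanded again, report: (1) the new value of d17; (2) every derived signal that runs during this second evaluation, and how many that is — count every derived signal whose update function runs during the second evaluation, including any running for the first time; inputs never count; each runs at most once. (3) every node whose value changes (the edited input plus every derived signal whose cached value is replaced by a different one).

First evaluation (everything demanded from the output):
  d2 = neg(-7) = 7
  d3 = max2(-7, -1) = -1
  d9 = max2(-1, 7) = 7
  d10 = absv(7) = 7
  d11 = add(7, 7) = 14
  d14 = if0(s2=-1 -> else branch d11) = 14
  d15 = if0(s3=8 -> else branch d10) = 7
  d16 = min2(14, 7) = 7
  d17 = sub(7, -1) = 8

Propagation after the edit:
  d3: runs — s2 -1->0; result 0.
  d9: runs — d3 -1->0; result 7 (same value as before).
  d10: checked — values it read are unchanged (d9 unchanged); reused cached 7 without running.
  d11: checked — values it read are unchanged (d9 unchanged, d10 unchanged); reused cached 14 without running.
  d12: demanded for the first time — runs, produces 14.
  d14: runs — s2 -1->0; result 14 (same value as before).
  d15: checked — values it read are unchanged (s3 unchanged, d10 unchanged); reused cached 7 without running.
  d16: checked — values it read are unchanged (d14 unchanged, d15 unchanged); reused cached 7 without running.
  d17: runs — d3 -1->0; result 7.

Key observation: a condition flipped, so demand reaches new nodes — d12 runs for the first time.

New value of d17: 7.
Derived signals that run: d3, d9, d12, d14, d17 — 5 in total.
Values that change: s2, d3, d17.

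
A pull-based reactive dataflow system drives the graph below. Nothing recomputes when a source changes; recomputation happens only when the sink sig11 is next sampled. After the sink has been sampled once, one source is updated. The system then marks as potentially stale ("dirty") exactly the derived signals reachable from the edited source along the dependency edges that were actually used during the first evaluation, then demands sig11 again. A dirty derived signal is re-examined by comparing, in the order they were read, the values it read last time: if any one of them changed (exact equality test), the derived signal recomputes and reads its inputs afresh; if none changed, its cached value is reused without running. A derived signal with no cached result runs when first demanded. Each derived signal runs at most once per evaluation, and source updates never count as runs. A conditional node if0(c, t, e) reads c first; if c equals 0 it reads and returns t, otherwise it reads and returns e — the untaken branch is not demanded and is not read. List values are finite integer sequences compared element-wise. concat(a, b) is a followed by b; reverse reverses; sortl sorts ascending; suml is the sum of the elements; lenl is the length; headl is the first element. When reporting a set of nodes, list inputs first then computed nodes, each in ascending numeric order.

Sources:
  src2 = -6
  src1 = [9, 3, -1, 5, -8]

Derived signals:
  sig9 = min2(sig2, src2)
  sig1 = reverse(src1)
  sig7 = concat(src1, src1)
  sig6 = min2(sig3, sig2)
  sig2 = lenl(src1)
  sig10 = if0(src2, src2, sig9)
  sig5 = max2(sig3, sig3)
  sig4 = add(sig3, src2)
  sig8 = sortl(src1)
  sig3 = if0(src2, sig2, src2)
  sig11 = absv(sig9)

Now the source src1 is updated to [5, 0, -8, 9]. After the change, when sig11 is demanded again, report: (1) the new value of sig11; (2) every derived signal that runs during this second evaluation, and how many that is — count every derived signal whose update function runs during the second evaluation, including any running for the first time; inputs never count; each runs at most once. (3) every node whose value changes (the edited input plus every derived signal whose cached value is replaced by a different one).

New value of sig11: 6.
Derived signals that run: sig2, sig9 — 2 in total.
Values that change: src1, sig2.
Key observation: the change is absorbed at sig9 — it re-runs but produces the same value, and the output's value is unchanged.

First evaluation (everything demanded from the output):
  sig2 = lenl([9, 3, -1, 5, -8]) = 5
  sig9 = min2(5, -6) = -6
  sig11 = absv(-6) = 6

Propagation after the edit:
  sig2: runs — src1 [9, 3, -1, 5, -8]->[5, 0, -8, 9]; result 4.
  sig9: runs — sig2 5->4; result -6 (same value as before).
  sig11: checked — values it read are unchanged (sig9 unchanged); reused cached 6 without running.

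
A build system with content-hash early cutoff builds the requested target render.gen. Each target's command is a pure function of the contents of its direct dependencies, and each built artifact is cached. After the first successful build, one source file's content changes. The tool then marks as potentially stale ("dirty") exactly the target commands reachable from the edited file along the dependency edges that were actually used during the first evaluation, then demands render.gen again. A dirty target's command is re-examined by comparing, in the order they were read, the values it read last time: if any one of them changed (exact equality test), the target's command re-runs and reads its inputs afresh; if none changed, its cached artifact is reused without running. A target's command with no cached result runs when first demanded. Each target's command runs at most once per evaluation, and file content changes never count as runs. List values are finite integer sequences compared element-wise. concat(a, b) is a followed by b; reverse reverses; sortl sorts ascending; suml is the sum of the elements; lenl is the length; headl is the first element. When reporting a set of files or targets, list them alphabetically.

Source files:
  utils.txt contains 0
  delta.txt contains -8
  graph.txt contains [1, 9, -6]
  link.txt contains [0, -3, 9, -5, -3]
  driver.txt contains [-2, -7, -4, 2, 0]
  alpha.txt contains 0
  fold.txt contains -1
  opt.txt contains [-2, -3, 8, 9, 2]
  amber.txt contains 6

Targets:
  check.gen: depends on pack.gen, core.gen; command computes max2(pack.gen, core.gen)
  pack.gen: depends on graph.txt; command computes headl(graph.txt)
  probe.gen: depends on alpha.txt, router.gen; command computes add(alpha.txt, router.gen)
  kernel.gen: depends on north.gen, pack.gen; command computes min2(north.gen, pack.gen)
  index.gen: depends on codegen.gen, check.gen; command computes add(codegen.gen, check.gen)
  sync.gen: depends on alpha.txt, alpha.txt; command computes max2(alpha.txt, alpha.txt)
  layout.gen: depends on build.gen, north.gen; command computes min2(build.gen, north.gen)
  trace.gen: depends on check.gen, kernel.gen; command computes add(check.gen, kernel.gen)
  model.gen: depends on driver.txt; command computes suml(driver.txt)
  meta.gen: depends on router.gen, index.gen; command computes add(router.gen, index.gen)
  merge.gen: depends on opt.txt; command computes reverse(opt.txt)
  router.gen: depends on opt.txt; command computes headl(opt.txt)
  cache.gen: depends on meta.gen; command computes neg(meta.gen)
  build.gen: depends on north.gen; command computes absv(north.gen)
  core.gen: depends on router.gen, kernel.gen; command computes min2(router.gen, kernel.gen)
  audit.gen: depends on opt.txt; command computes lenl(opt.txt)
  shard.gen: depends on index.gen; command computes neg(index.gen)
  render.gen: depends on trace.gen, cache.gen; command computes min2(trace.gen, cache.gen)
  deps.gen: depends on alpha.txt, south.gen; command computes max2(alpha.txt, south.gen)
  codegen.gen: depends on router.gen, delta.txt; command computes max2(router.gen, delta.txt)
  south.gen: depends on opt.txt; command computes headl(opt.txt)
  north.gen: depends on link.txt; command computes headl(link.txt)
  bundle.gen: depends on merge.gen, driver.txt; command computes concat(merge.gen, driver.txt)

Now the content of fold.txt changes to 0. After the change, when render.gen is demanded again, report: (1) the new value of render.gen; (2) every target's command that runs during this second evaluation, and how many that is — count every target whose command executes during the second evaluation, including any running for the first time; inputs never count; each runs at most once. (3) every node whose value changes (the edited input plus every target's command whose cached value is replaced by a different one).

New value of render.gen: 1.
Target commands that run: none — 0 in total.
Values that change: fold.txt.
Key observation: fold.txt is never demanded by the output, so the edit triggers no recomputation at all.

First evaluation (everything demanded from the output):
  north.gen = headl([0, -3, 9, -5, -3]) = 0
  pack.gen = headl([1, 9, -6]) = 1
  kernel.gen = min2(0, 1) = 0
  router.gen = headl([-2, -3, 8, 9, 2]) = -2
  codegen.gen = max2(-2, -8) = -2
  core.gen = min2(-2, 0) = -2
  check.gen = max2(1, -2) = 1
  index.gen = add(-2, 1) = -1
  meta.gen = add(-2, -1) = -3
  cache.gen = neg(-3) = 3
  trace.gen = add(1, 0) = 1
  render.gen = min2(1, 3) = 1

Propagation after the edit:
  fold.txt feeds no computation that the output demands — nothing is marked dirty and nothing runs.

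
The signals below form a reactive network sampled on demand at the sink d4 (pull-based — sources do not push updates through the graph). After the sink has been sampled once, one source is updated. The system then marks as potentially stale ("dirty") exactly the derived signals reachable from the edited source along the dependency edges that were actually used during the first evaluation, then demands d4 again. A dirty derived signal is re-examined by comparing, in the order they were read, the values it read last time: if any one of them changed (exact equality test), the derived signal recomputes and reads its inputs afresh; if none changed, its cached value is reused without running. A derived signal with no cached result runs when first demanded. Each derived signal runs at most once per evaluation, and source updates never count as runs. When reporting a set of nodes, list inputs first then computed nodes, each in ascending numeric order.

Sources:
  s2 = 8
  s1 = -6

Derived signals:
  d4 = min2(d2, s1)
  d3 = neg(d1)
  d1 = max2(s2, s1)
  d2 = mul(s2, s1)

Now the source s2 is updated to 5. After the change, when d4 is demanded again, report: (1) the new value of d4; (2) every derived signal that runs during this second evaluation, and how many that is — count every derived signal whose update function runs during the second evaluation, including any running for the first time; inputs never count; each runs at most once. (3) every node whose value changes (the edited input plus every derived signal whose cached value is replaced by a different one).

Initial pass — values computed on the first demand:
  d2 = mul(8, -6) = -48
  d4 = min2(-48, -6) = -48

Second demand — change propagation:
  d2: re-runs because s2 8->5; new result -30.
  d4: re-runs because d2 -48->-30; new result -30.

d4 now evaluates to -30.
Run set: d2, d4 (2 run).
Changed values: s2, d2, d4.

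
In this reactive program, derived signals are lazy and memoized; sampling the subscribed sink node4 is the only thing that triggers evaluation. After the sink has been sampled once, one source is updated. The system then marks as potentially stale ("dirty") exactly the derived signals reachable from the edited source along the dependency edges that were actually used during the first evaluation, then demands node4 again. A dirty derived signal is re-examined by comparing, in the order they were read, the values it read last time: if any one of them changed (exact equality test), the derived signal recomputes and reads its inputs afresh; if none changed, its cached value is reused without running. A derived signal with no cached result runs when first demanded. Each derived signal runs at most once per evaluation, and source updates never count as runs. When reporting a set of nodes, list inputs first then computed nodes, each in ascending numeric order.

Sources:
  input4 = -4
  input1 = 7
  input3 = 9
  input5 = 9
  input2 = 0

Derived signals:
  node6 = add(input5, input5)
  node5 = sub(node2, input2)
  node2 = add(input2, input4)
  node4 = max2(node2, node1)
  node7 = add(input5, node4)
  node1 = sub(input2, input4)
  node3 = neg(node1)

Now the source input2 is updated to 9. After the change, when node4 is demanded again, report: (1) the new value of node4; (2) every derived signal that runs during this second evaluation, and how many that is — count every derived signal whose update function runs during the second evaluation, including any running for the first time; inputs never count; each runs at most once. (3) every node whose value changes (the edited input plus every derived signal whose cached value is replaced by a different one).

First demand of the output computes:
  node1 = sub(0, -4) = 4
  node2 = add(0, -4) = -4
  node4 = max2(-4, 4) = 4

After the edit, cleaning proceeds:
  node1: a read changed (input2 0->9) — executes, giving 13.
  node2: a read changed (input2 0->9) — executes, giving 5.
  node4: a read changed (node2 -4->5; node1 4->13) — executes, giving 13.

Demanding node4 again yields 13.
3 derived signals run: node1, node2, node4.
The nodes whose values change: input2, node1, node2, node4.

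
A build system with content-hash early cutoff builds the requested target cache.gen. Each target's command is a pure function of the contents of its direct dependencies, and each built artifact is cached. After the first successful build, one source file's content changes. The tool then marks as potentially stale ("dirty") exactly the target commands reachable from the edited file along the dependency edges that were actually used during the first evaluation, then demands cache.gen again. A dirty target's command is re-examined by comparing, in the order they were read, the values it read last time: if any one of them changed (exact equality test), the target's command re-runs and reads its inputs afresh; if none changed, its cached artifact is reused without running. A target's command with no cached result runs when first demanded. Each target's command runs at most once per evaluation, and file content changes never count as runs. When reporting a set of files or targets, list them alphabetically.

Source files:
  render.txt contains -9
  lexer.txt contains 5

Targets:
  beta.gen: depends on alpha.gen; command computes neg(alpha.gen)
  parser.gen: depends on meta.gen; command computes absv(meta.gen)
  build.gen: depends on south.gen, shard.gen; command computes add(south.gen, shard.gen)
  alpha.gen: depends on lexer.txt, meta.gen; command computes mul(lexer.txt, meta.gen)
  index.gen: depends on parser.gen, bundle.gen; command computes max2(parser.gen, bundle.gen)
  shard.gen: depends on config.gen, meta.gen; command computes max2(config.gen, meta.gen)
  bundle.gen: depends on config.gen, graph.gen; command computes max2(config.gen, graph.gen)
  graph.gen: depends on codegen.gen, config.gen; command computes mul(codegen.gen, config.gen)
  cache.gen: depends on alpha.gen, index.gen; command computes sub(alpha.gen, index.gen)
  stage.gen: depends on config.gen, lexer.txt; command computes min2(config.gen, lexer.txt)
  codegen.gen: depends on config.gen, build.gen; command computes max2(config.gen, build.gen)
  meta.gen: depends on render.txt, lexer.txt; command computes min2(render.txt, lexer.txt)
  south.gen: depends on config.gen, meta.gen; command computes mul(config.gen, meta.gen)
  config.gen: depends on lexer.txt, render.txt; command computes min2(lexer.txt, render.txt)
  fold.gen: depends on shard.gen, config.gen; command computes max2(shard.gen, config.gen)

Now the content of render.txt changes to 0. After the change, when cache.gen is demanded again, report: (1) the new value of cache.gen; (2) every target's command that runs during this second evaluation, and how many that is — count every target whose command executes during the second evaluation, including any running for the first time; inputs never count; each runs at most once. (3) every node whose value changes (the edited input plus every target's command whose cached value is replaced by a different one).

First evaluation (everything demanded from the output):
  config.gen = min2(5, -9) = -9
  meta.gen = min2(-9, 5) = -9
  alpha.gen = mul(5, -9) = -45
  parser.gen = absv(-9) = 9
  shard.gen = max2(-9, -9) = -9
  south.gen = mul(-9, -9) = 81
  build.gen = add(81, -9) = 72
  codegen.gen = max2(-9, 72) = 72
  graph.gen = mul(72, -9) = -648
  bundle.gen = max2(-9, -648) = -9
  index.gen = max2(9, -9) = 9
  cache.gen = sub(-45, 9) = -54

Propagation after the edit:
  config.gen: runs — render.txt -9->0; result 0.
  meta.gen: runs — render.txt -9->0; result 0.
  alpha.gen: runs — meta.gen -9->0; result 0.
  parser.gen: runs — meta.gen -9->0; result 0.
  shard.gen: runs — config.gen -9->0; meta.gen -9->0; result 0.
  south.gen: runs — config.gen -9->0; meta.gen -9->0; result 0.
  build.gen: runs — south.gen 81->0; shard.gen -9->0; result 0.
  codegen.gen: runs — config.gen -9->0; build.gen 72->0; result 0.
  graph.gen: runs — codegen.gen 72->0; config.gen -9->0; result 0.
  bundle.gen: runs — config.gen -9->0; graph.gen -648->0; result 0.
  index.gen: runs — parser.gen 9->0; bundle.gen -9->0; result 0.
  cache.gen: runs — alpha.gen -45->0; index.gen 9->0; result 0.

New value of cache.gen: 0.
Target commands that run: alpha.gen, build.gen, bundle.gen, cache.gen, codegen.gen, config.gen, graph.gen, index.gen, meta.gen, parser.gen, shard.gen, south.gen — 12 in total.
Values that change: alpha.gen, build.gen, bundle.gen, cache.gen, codegen.gen, config.gen, graph.gen, index.gen, meta.gen, parser.gen, render.txt, shard.gen, south.gen.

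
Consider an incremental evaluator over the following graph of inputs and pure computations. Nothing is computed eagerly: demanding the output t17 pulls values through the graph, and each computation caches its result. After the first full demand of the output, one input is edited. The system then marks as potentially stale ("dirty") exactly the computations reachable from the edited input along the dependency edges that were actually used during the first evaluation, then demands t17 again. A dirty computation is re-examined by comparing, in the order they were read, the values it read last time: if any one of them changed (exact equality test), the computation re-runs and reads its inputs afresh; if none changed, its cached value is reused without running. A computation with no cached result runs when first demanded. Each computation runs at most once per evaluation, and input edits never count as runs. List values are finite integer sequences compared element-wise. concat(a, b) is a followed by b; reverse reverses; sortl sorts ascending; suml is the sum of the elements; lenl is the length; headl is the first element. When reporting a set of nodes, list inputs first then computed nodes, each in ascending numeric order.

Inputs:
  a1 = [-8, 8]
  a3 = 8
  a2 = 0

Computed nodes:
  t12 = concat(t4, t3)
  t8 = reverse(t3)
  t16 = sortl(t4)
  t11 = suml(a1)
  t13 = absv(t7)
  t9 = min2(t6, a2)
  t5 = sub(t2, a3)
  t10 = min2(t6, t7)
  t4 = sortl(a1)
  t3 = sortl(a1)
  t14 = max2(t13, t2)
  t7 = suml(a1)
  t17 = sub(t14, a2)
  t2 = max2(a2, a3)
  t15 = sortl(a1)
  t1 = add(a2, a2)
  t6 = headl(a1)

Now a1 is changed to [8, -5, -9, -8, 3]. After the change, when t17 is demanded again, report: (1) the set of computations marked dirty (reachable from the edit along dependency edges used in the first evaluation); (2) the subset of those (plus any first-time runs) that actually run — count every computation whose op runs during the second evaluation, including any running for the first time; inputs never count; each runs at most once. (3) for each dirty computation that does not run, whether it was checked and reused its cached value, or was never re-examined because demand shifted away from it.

Initial pass — values computed on the first demand:
  t2 = max2(0, 8) = 8
  t7 = suml([-8, 8]) = 0
  t13 = absv(0) = 0
  t14 = max2(0, 8) = 8
  t17 = sub(8, 0) = 8

Second demand — change propagation:
  t7: re-runs because a1 [-8, 8]->[8, -5, -9, -8, 3]; new result -11.
  t13: re-runs because t7 0->-11; new result 11.
  t14: re-runs because t13 0->11; new result 11.
  t17: re-runs because t14 8->11; new result 11.

Dirty set: t7, t13, t14, t17.
Run set: t7, t13, t14, t17 (4 run).
All dirty computations ended up running.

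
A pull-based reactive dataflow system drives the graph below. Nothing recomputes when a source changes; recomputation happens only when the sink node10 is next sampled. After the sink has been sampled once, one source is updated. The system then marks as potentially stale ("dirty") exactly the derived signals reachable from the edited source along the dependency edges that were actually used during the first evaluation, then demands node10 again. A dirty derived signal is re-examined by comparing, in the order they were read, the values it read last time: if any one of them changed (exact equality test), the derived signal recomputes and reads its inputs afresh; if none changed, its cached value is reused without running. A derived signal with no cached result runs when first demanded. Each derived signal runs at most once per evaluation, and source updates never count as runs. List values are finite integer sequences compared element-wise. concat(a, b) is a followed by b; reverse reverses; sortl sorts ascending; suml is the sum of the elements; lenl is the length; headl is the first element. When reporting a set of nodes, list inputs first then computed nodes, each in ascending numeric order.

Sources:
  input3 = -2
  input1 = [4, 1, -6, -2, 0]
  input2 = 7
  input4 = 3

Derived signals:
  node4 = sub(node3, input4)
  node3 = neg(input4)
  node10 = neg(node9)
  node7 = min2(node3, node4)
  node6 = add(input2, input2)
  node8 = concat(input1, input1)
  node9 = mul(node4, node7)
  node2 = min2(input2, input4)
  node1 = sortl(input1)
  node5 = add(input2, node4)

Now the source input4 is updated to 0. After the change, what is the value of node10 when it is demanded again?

First evaluation (everything demanded from the output):
  node3 = neg(3) = -3
  node4 = sub(-3, 3) = -6
  node7 = min2(-3, -6) = -6
  node9 = mul(-6, -6) = 36
  node10 = neg(36) = -36

Propagation after the edit:
  node3: runs — input4 3->0; result 0.
  node4: runs — node3 -3->0; input4 3->0; result 0.
  node7: runs — node3 -3->0; node4 -6->0; result 0.
  node9: runs — node4 -6->0; node7 -6->0; result 0.
  node10: runs — node9 36->0; result 0.

New value of node10: 0.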